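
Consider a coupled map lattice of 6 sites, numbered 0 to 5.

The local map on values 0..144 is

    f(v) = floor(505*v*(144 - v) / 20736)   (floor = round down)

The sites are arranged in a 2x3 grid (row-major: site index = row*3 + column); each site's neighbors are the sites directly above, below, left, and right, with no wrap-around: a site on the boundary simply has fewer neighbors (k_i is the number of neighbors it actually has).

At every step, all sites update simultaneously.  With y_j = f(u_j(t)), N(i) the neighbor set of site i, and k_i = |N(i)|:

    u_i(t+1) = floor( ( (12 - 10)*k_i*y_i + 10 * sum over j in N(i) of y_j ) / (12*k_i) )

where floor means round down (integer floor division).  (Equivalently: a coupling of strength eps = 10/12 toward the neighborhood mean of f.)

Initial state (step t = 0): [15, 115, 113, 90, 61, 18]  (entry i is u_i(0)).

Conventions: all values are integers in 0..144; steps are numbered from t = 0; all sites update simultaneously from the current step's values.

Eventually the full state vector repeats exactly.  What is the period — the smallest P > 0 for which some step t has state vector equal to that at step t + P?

Answer: 4
Key observation: The state at step 4, [126, 126, 126, 126, 126, 126], reappears at step 8 — and no state repeats earlier — so the cycle the system enters has period 4.

Derivation:
t=0: [15, 115, 113, 90, 61, 18]
t=1: [90, 84, 70, 90, 91, 95]
t=2: [119, 120, 118, 117, 117, 120]
t=3: [72, 73, 70, 74, 72, 74]
t=4: [126, 126, 126, 126, 126, 126]
t=5: [55, 55, 55, 55, 55, 55]
t=6: [119, 119, 119, 119, 119, 119]
t=7: [72, 72, 72, 72, 72, 72]
t=8: [126, 126, 126, 126, 126, 126]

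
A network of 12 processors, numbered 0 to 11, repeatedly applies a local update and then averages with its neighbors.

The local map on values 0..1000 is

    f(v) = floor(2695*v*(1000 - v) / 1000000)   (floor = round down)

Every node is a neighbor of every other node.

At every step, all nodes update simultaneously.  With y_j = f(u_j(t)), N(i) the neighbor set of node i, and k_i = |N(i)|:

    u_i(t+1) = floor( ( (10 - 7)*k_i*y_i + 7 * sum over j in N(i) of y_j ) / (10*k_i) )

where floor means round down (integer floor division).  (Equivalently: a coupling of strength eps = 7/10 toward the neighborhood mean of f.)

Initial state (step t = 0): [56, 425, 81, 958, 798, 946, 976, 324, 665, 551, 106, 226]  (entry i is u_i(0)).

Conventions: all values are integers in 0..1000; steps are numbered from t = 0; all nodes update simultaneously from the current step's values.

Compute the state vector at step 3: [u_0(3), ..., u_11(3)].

Answer: [640, 637, 640, 640, 638, 640, 640, 637, 637, 637, 639, 638]

Derivation:
t=0: [56, 425, 81, 958, 798, 946, 976, 324, 665, 551, 106, 226]
t=1: [308, 430, 322, 300, 377, 307, 290, 414, 416, 432, 335, 386]
t=2: [603, 623, 606, 601, 617, 603, 598, 622, 622, 624, 609, 618]
t=3: [640, 637, 640, 640, 638, 640, 640, 637, 637, 637, 639, 638]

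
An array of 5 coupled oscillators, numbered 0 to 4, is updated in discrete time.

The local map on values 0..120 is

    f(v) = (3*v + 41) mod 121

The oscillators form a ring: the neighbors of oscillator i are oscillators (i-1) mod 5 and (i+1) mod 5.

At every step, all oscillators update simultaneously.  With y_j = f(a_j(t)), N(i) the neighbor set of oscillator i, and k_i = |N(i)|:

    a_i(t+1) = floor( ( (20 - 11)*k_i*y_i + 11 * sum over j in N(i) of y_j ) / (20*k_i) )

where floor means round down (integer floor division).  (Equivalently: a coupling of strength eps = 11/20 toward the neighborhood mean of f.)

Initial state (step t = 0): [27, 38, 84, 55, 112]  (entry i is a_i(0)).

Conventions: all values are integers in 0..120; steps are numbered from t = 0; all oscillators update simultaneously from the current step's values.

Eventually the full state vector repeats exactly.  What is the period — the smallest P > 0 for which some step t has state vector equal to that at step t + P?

Answer: 5
Key observation: The state at step 44, [88, 88, 88, 88, 88], reappears at step 49 — and no state repeats earlier — so the cycle the system enters has period 5.

Derivation:
t=0: [27, 38, 84, 55, 112]
t=1: [13, 29, 55, 56, 29]
t=2: [39, 48, 64, 64, 49]
t=3: [52, 69, 98, 99, 71]
t=4: [39, 49, 69, 72, 52]
t=5: [55, 41, 25, 29, 48]
t=6: [67, 74, 65, 52, 54]
t=7: [28, 41, 78, 88, 57]
t=8: [38, 29, 44, 62, 59]
t=9: [43, 26, 54, 88, 82]
t=10: [67, 89, 86, 63, 51]
t=11: [38, 45, 73, 84, 62]
t=12: [59, 39, 37, 57, 71]
t=13: [57, 51, 49, 52, 57]
t=14: [86, 76, 71, 77, 86]
t=15: [48, 31, 21, 32, 49]
t=16: [50, 52, 54, 54, 52]
t=17: [73, 76, 80, 80, 76]
t=18: [22, 27, 35, 35, 27]
t=19: [48, 36, 18, 18, 36]
t=20: [44, 56, 76, 76, 56]
t=21: [71, 61, 43, 43, 61]
t=22: [62, 63, 63, 63, 63]
t=23: [107, 108, 109, 109, 108]
t=24: [55, 35, 4, 4, 35]
t=25: [52, 49, 45, 45, 49]
t=26: [71, 66, 58, 58, 66]
t=27: [70, 82, 100, 100, 82]
t=28: [28, 49, 84, 84, 49]
t=29: [38, 45, 55, 55, 45]
t=30: [45, 57, 76, 76, 57]
t=31: [74, 63, 44, 44, 63]
t=32: [69, 69, 67, 67, 69]
t=33: [6, 4, 1, 1, 4]
t=34: [55, 52, 46, 46, 52]
t=35: [80, 73, 62, 62, 73]
t=36: [27, 47, 81, 81, 47]
t=37: [34, 39, 47, 47, 39]
t=38: [30, 39, 54, 54, 39]
t=39: [24, 41, 69, 69, 41]
t=40: [74, 52, 16, 16, 52]
t=41: [51, 64, 85, 85, 64]
t=42: [94, 85, 69, 69, 85]
t=43: [66, 48, 19, 19, 48]
t=44: [88, 88, 88, 88, 88]
t=45: [63, 63, 63, 63, 63]
t=46: [109, 109, 109, 109, 109]
t=47: [5, 5, 5, 5, 5]
t=48: [56, 56, 56, 56, 56]
t=49: [88, 88, 88, 88, 88]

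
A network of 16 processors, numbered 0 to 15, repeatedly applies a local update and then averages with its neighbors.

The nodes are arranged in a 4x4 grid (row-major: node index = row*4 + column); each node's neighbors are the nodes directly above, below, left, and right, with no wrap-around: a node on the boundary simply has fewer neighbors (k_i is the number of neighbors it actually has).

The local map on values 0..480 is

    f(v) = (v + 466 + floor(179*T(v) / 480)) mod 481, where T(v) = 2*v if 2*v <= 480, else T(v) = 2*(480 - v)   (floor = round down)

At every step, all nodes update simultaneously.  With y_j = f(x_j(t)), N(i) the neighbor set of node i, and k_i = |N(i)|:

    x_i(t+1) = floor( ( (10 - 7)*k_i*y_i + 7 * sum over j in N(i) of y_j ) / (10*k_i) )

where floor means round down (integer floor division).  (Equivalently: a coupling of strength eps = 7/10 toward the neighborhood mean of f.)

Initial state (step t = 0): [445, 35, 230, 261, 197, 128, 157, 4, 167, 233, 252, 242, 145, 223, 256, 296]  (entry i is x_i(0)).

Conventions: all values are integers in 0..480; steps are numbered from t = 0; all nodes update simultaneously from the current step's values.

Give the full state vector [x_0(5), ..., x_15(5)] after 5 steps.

Answer: [458, 458, 458, 458, 458, 458, 458, 459, 458, 458, 458, 459, 458, 458, 459, 459]

Derivation:
t=0: [445, 35, 230, 261, 197, 128, 157, 4, 167, 233, 252, 242, 145, 223, 256, 296]
t=1: [267, 258, 282, 423, 317, 241, 335, 391, 306, 338, 377, 423, 298, 354, 402, 409]
t=2: [413, 408, 424, 434, 414, 416, 425, 442, 422, 424, 437, 444, 423, 430, 440, 447]
t=3: [447, 447, 450, 452, 448, 448, 451, 453, 449, 450, 452, 455, 450, 451, 454, 454]
t=4: [456, 456, 456, 457, 456, 456, 457, 457, 456, 456, 457, 457, 457, 457, 457, 458]
t=5: [458, 458, 458, 458, 458, 458, 458, 459, 458, 458, 458, 459, 458, 458, 459, 459]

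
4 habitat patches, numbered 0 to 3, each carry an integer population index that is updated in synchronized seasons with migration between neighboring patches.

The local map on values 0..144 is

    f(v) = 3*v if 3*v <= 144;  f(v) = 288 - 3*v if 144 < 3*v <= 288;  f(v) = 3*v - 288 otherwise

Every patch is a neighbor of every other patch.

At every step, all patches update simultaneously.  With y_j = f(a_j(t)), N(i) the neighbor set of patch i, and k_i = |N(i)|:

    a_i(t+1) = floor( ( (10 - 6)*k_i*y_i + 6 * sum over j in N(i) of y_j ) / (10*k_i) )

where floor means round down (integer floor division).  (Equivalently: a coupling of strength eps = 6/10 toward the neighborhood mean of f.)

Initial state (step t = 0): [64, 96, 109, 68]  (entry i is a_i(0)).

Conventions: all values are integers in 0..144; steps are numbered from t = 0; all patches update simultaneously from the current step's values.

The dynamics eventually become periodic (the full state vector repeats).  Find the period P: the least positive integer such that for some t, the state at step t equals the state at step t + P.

Answer: 8
Key observation: The state at step 8, [63, 63, 63, 63], reappears at step 16 — and no state repeats earlier — so the cycle the system enters has period 8.

Derivation:
t=0: [64, 96, 109, 68]
t=1: [63, 43, 51, 60]
t=2: [114, 120, 121, 115]
t=3: [62, 66, 66, 63]
t=4: [96, 94, 94, 96]
t=5: [2, 3, 3, 2]
t=6: [7, 7, 7, 7]
t=7: [21, 21, 21, 21]
t=8: [63, 63, 63, 63]
t=9: [99, 99, 99, 99]
t=10: [9, 9, 9, 9]
t=11: [27, 27, 27, 27]
t=12: [81, 81, 81, 81]
t=13: [45, 45, 45, 45]
t=14: [135, 135, 135, 135]
t=15: [117, 117, 117, 117]
t=16: [63, 63, 63, 63]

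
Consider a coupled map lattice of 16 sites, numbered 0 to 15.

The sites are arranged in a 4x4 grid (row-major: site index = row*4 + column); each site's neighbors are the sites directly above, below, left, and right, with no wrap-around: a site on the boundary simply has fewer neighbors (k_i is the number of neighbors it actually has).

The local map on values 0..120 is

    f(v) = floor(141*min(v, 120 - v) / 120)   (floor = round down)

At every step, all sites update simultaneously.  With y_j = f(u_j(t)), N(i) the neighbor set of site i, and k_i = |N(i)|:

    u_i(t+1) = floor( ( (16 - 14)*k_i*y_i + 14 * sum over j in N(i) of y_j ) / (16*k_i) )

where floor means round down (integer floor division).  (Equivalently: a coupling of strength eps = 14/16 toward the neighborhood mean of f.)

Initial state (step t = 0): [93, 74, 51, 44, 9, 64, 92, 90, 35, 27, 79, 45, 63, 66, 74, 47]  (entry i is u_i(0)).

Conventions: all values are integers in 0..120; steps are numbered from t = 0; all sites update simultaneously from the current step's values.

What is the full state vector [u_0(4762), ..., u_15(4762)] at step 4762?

Answer: [69, 69, 69, 69, 69, 69, 69, 69, 69, 69, 69, 69, 69, 69, 69, 69]
Key observation: The state at step 22, [69, 69, 69, 69, 69, 69, 69, 69, 69, 69, 69, 69, 69, 69, 69, 69], reappears at step 24: the system is in a cycle of period 2 from step 22 on.  Therefore the state at step 4762 equals the state at step 22 + ((4762 - 22) mod 2) = 22, which is [69, 69, 69, 69, 69, 69, 69, 69, 69, 69, 69, 69, 69, 69, 69, 69].

Derivation:
t=0: [93, 74, 51, 44, 9, 64, 92, 90, 35, 27, 79, 45, 63, 66, 74, 47]
t=1: [31, 51, 47, 47, 41, 35, 49, 43, 36, 51, 42, 46, 53, 51, 55, 53]
t=2: [51, 45, 56, 52, 40, 53, 49, 54, 54, 49, 57, 53, 51, 61, 57, 59]
t=3: [50, 60, 57, 63, 59, 54, 63, 60, 55, 64, 61, 65, 65, 61, 67, 64]
t=4: [68, 63, 67, 67, 62, 66, 66, 65, 65, 66, 64, 67, 66, 64, 66, 63]
t=5: [66, 62, 63, 62, 63, 64, 63, 62, 64, 64, 63, 64, 64, 63, 65, 62]
t=6: [66, 65, 67, 67, 64, 66, 66, 66, 65, 65, 65, 67, 65, 64, 66, 64]
t=7: [64, 62, 62, 62, 63, 63, 63, 62, 64, 64, 63, 63, 64, 63, 64, 62]
t=8: [66, 66, 67, 68, 65, 66, 66, 66, 65, 65, 65, 67, 65, 65, 66, 65]
t=9: [63, 62, 62, 62, 63, 63, 63, 62, 64, 63, 63, 63, 64, 63, 63, 62]
t=10: [66, 66, 67, 68, 65, 66, 66, 66, 65, 65, 66, 67, 65, 65, 66, 66]
t=11: [63, 62, 62, 62, 63, 63, 62, 62, 64, 63, 63, 62, 64, 63, 63, 62]
t=12: [66, 66, 68, 68, 65, 66, 67, 68, 65, 65, 66, 67, 65, 65, 66, 67]
t=13: [63, 62, 61, 61, 63, 63, 62, 61, 64, 63, 62, 62, 64, 63, 63, 62]
t=14: [66, 67, 68, 69, 65, 66, 68, 68, 65, 66, 67, 68, 65, 65, 67, 67]
t=15: [63, 62, 60, 60, 63, 62, 61, 60, 63, 63, 61, 61, 64, 63, 62, 61]
t=16: [66, 68, 69, 70, 66, 67, 69, 69, 65, 67, 68, 69, 65, 66, 68, 68]
t=17: [62, 61, 59, 58, 63, 61, 60, 58, 63, 62, 60, 60, 63, 62, 61, 60]
t=18: [67, 68, 69, 68, 67, 68, 69, 69, 66, 68, 69, 69, 66, 67, 69, 69]
t=19: [61, 60, 60, 59, 62, 60, 59, 59, 62, 61, 59, 59, 62, 61, 59, 59]
t=20: [69, 69, 69, 69, 68, 69, 69, 69, 68, 69, 69, 69, 68, 68, 69, 69]
t=21: [59, 59, 59, 59, 59, 59, 59, 59, 60, 59, 59, 59, 61, 59, 59, 59]
t=22: [69, 69, 69, 69, 69, 69, 69, 69, 69, 69, 69, 69, 69, 69, 69, 69]
t=23: [59, 59, 59, 59, 59, 59, 59, 59, 59, 59, 59, 59, 59, 59, 59, 59]
t=24: [69, 69, 69, 69, 69, 69, 69, 69, 69, 69, 69, 69, 69, 69, 69, 69]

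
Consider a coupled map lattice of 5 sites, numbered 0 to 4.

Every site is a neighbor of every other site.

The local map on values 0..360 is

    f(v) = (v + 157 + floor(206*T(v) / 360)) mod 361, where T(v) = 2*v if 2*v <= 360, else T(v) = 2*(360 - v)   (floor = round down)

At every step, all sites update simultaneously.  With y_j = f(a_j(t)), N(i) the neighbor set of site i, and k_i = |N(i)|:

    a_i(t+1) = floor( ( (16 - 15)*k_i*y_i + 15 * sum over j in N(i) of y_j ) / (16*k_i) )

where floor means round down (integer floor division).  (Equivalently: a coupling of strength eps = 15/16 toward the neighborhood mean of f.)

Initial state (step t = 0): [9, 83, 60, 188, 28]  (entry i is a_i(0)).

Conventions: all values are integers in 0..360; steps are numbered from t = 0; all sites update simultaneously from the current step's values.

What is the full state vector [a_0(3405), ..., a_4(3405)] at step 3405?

Simulating step by step:
t=0: [9, 83, 60, 188, 28]
t=1: [249, 221, 230, 248, 242]
t=2: [173, 172, 173, 173, 173]
t=3: [165, 165, 165, 165, 165]
t=4: [149, 149, 149, 149, 149]
t=5: [115, 115, 115, 115, 115]
t=6: [42, 42, 42, 42, 42]
t=7: [247, 247, 247, 247, 247]
t=8: [172, 172, 172, 172, 172]
t=9: [164, 164, 164, 164, 164]
t=10: [147, 147, 147, 147, 147]
t=11: [111, 111, 111, 111, 111]
t=12: [34, 34, 34, 34, 34]
t=13: [229, 229, 229, 229, 229]
t=14: [174, 174, 174, 174, 174]
t=15: [169, 169, 169, 169, 169]
t=16: [158, 158, 158, 158, 158]
t=17: [134, 134, 134, 134, 134]
t=18: [83, 83, 83, 83, 83]
t=19: [334, 334, 334, 334, 334]
t=20: [159, 159, 159, 159, 159]
t=21: [136, 136, 136, 136, 136]
t=22: [87, 87, 87, 87, 87]
t=23: [343, 343, 343, 343, 343]
t=24: [158, 158, 158, 158, 158]

Answer: [136, 136, 136, 136, 136]
Key observation: The state at step 16, [158, 158, 158, 158, 158], reappears at step 24: the system is in a cycle of period 8 from step 16 on.  Therefore the state at step 3405 equals the state at step 16 + ((3405 - 16) mod 8) = 21, which is [136, 136, 136, 136, 136].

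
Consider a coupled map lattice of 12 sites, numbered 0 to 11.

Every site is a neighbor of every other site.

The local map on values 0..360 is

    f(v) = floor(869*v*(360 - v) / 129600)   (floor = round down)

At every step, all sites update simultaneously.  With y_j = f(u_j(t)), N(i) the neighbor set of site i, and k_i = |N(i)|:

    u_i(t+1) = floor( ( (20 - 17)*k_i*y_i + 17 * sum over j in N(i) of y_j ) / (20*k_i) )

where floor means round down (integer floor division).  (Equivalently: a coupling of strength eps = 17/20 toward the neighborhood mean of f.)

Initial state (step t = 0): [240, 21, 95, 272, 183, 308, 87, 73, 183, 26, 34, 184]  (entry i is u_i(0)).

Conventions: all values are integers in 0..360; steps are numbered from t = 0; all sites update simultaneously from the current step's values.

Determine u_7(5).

Answer: u_7(5) = 211

Derivation:
t=0: [240, 21, 95, 272, 183, 308, 87, 73, 183, 26, 34, 184]
t=1: [149, 139, 147, 147, 151, 143, 147, 145, 151, 139, 141, 151]
t=2: [208, 208, 208, 208, 208, 208, 208, 208, 208, 208, 208, 208]
t=3: [211, 211, 211, 211, 211, 211, 211, 211, 211, 211, 211, 211]
t=4: [210, 210, 210, 210, 210, 210, 210, 210, 210, 210, 210, 210]
t=5: [211, 211, 211, 211, 211, 211, 211, 211, 211, 211, 211, 211]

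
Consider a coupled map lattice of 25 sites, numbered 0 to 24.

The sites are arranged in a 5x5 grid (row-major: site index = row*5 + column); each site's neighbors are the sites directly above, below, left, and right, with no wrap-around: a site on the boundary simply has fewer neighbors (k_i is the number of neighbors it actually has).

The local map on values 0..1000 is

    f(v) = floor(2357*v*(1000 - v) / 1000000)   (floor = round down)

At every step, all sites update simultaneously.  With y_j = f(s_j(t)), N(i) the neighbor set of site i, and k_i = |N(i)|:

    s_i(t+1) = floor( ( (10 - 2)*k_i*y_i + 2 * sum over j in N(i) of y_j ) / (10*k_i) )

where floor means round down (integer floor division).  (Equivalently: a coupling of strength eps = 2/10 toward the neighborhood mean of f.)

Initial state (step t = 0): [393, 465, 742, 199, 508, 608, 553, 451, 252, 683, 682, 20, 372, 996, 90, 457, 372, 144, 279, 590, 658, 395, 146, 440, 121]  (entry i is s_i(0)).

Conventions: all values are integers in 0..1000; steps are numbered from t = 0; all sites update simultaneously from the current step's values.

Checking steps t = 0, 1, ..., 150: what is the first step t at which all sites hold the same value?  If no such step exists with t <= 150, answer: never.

Answer: 7
Key observation: Synchronization is absorbing here: once all sites are equal they stay equal, and step 7 is the first all-equal step.

Derivation:
t=0: [393, 465, 742, 199, 508, 608, 553, 451, 252, 683, 682, 20, 372, 996, 90, 457, 372, 144, 279, 590, 658, 395, 146, 440, 121]  (not all equal)
t=1: [564, 575, 463, 398, 559, 559, 554, 567, 429, 489, 488, 146, 486, 90, 227, 573, 514, 325, 451, 517, 538, 541, 329, 531, 315]  (not all equal)
t=2: [578, 576, 583, 567, 580, 581, 566, 579, 557, 575, 567, 351, 549, 262, 421, 578, 568, 527, 560, 570, 584, 580, 528, 576, 523]  (not all equal)
t=3: [574, 575, 573, 577, 574, 573, 575, 574, 573, 575, 574, 544, 574, 479, 566, 574, 575, 586, 573, 577, 572, 575, 585, 577, 585]  (not all equal)
t=4: [575, 575, 575, 575, 575, 575, 575, 575, 576, 575, 576, 582, 576, 585, 578, 576, 575, 571, 576, 575, 576, 574, 572, 574, 572]  (not all equal)
t=5: [575, 575, 575, 575, 575, 575, 574, 575, 574, 574, 574, 573, 574, 572, 574, 575, 575, 576, 575, 575, 575, 575, 576, 576, 576]  (not all equal)
t=6: [575, 575, 575, 575, 575, 575, 575, 575, 575, 575, 575, 575, 575, 576, 576, 575, 575, 575, 575, 575, 575, 575, 575, 575, 575]  (not all equal)
t=7: [575, 575, 575, 575, 575, 575, 575, 575, 575, 575, 575, 575, 575, 575, 575, 575, 575, 575, 575, 575, 575, 575, 575, 575, 575]  (all equal)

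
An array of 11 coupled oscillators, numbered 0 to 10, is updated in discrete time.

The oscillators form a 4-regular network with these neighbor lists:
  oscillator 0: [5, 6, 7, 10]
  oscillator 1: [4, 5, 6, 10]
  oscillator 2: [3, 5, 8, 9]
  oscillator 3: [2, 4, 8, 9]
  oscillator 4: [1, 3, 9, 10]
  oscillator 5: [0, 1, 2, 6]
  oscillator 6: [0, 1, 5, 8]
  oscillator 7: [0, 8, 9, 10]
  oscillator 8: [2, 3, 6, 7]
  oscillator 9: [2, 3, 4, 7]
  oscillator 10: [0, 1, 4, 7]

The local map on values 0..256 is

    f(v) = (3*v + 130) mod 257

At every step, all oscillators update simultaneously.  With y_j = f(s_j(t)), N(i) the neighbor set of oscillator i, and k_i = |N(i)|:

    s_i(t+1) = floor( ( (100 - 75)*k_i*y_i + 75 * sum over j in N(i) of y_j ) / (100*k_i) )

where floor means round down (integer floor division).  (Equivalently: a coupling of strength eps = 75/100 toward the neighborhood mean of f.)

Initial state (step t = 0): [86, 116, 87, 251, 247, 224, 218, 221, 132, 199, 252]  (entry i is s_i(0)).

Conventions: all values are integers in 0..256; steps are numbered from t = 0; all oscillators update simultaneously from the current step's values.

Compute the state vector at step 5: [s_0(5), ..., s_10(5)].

Answer: [117, 65, 71, 81, 74, 57, 86, 152, 112, 72, 131]

Derivation:
t=0: [86, 116, 87, 251, 247, 224, 218, 221, 132, 199, 252]
t=1: [66, 103, 102, 114, 148, 101, 77, 93, 55, 122, 117]
t=2: [140, 151, 170, 150, 176, 144, 113, 145, 131, 173, 143]
t=3: [75, 101, 79, 94, 95, 95, 83, 54, 87, 106, 67]
t=4: [97, 140, 147, 149, 151, 134, 136, 101, 112, 133, 106]
t=5: [117, 65, 71, 81, 74, 57, 86, 152, 112, 72, 131]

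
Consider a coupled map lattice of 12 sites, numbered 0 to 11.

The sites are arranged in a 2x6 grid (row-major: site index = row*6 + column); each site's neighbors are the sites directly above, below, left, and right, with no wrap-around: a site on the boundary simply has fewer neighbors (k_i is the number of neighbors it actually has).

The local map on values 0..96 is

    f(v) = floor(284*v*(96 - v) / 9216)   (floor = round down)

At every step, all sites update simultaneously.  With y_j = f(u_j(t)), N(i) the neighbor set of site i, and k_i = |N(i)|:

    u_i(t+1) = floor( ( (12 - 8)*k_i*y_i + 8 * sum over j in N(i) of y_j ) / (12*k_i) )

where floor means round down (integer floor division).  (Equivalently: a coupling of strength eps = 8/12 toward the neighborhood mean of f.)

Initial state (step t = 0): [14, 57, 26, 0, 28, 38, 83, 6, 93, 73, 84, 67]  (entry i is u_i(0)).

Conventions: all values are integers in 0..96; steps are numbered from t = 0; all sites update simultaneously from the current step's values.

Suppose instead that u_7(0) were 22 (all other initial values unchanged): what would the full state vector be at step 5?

Answer: [59, 60, 62, 62, 62, 61, 59, 60, 62, 62, 62, 61]
Key observation: This trace re-runs the system from the modified initial state.

Derivation:
t=0: [14, 57, 26, 0, 28, 38, 83, 22, 93, 73, 84, 67]
t=1: [45, 54, 35, 36, 41, 61, 39, 40, 37, 25, 47, 52]
t=2: [69, 68, 66, 63, 67, 68, 69, 68, 64, 63, 66, 68]
t=3: [57, 58, 61, 62, 60, 58, 57, 58, 61, 63, 60, 59]
t=4: [67, 66, 65, 64, 65, 66, 67, 66, 65, 64, 65, 66]
t=5: [59, 60, 62, 62, 62, 61, 59, 60, 62, 62, 62, 61]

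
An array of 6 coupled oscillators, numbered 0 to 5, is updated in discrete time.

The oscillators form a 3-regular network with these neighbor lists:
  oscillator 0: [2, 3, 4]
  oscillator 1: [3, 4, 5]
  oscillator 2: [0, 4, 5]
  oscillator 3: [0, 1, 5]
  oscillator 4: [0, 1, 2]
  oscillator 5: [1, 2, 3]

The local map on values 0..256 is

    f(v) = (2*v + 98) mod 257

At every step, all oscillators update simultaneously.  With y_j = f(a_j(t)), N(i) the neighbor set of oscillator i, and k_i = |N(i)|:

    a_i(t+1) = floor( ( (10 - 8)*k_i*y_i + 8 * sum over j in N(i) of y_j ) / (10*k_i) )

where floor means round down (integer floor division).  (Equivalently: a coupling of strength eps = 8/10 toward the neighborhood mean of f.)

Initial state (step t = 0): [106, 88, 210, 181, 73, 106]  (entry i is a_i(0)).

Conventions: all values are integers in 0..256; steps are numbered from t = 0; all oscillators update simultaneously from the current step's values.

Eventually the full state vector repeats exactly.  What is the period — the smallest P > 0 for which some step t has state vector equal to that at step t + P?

Simulating step by step:
t=0: [106, 88, 210, 181, 73, 106]
t=1: [130, 136, 94, 73, 68, 70]
t=2: [155, 213, 158, 169, 111, 150]
t=3: [136, 104, 126, 116, 97, 120]
t=4: [76, 60, 79, 79, 75, 73]
t=5: [252, 243, 249, 241, 242, 243]
t=6: [75, 68, 76, 74, 77, 72]
t=7: [249, 244, 247, 242, 245, 243]
t=8: [75, 70, 75, 73, 76, 72]
t=9: [247, 243, 246, 242, 245, 243]
t=10: [73, 70, 74, 71, 74, 71]
t=11: [244, 241, 243, 240, 243, 241]
t=12: [68, 66, 69, 67, 69, 66]
t=13: [234, 232, 233, 231, 233, 232]
t=14: [49, 48, 50, 48, 50, 48]
t=15: [196, 195, 196, 194, 196, 195]
t=16: [231, 231, 232, 231, 232, 231]
t=17: [47, 46, 46, 46, 46, 46]
t=18: [190, 190, 190, 190, 190, 190]
t=19: [221, 221, 221, 221, 221, 221]
t=20: [26, 26, 26, 26, 26, 26]
t=21: [150, 150, 150, 150, 150, 150]
t=22: [141, 141, 141, 141, 141, 141]
t=23: [123, 123, 123, 123, 123, 123]
t=24: [87, 87, 87, 87, 87, 87]
t=25: [15, 15, 15, 15, 15, 15]
t=26: [128, 128, 128, 128, 128, 128]
t=27: [97, 97, 97, 97, 97, 97]
t=28: [35, 35, 35, 35, 35, 35]
t=29: [168, 168, 168, 168, 168, 168]
t=30: [177, 177, 177, 177, 177, 177]
t=31: [195, 195, 195, 195, 195, 195]
t=32: [231, 231, 231, 231, 231, 231]
t=33: [46, 46, 46, 46, 46, 46]
t=34: [190, 190, 190, 190, 190, 190]

Answer: 16
Key observation: The state at step 18, [190, 190, 190, 190, 190, 190], reappears at step 34 — and no state repeats earlier — so the cycle the system enters has period 16.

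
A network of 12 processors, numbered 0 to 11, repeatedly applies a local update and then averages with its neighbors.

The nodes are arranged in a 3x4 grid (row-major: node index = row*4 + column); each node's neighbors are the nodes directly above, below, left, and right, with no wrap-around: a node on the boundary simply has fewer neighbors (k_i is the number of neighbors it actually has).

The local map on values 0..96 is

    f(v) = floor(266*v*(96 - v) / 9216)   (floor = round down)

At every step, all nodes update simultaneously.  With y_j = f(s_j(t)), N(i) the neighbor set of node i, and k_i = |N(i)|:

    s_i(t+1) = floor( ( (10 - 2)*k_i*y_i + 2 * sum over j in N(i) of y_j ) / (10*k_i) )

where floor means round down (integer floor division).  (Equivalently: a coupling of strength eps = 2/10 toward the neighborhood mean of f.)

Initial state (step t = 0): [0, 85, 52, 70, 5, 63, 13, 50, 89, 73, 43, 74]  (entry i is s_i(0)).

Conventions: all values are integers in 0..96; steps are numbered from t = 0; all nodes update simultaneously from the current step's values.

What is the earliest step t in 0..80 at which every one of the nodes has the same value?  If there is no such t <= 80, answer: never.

Answer: never
Key observation: The state at step 7 reappears at step 9 — the system is in a cycle of period 2 from step 7 on.  No step 0..9 is synchronized, and the cycle repeats forever, so no step up to 80 (or ever) has all nodes equal.

Derivation:
t=0: [0, 85, 52, 70, 5, 63, 13, 50, 89, 73, 43, 74]  (not all equal)
t=1: [3, 29, 60, 54, 15, 53, 37, 61, 19, 47, 60, 49]  (not all equal)
t=2: [15, 53, 61, 64, 35, 63, 62, 61, 43, 64, 62, 65]  (not all equal)
t=3: [40, 62, 61, 59, 59, 60, 60, 60, 64, 59, 59, 58]  (not all equal)
t=4: [63, 60, 61, 62, 62, 62, 62, 62, 59, 62, 62, 62]  (not all equal)
t=5: [60, 61, 60, 60, 60, 60, 60, 60, 62, 60, 60, 60]  (not all equal)
t=6: [61, 61, 61, 62, 61, 61, 62, 62, 60, 61, 62, 62]  (not all equal)
t=7: [61, 61, 60, 60, 61, 60, 60, 60, 61, 61, 60, 60]  (not all equal)
t=8: [61, 61, 61, 62, 61, 61, 62, 62, 61, 61, 61, 62]  (not all equal)
t=9: [61, 61, 60, 60, 61, 60, 60, 60, 61, 61, 60, 60]  (not all equal)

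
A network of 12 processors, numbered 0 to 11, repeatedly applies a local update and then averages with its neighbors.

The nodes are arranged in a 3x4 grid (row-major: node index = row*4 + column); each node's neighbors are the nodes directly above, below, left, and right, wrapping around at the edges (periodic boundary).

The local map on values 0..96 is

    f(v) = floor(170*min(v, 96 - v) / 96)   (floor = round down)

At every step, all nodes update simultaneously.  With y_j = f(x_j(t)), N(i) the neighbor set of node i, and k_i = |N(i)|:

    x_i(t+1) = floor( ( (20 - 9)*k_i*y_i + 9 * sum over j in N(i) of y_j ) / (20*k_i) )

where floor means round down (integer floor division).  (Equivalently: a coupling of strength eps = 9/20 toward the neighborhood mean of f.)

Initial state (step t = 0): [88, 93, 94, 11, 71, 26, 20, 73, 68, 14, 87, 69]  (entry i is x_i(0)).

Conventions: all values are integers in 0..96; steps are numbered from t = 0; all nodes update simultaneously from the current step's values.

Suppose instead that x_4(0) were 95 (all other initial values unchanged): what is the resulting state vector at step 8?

Simulating step by step:
t=0: [88, 93, 94, 11, 95, 26, 20, 73, 68, 14, 87, 69]
t=1: [16, 12, 9, 22, 17, 32, 30, 33, 36, 26, 20, 39]
t=2: [32, 27, 24, 40, 39, 47, 47, 53, 54, 44, 39, 59]
t=3: [60, 54, 53, 65, 70, 76, 76, 74, 70, 73, 67, 68]
t=4: [59, 64, 65, 55, 45, 41, 41, 41, 47, 45, 50, 48]
t=5: [68, 61, 61, 70, 76, 71, 70, 74, 80, 76, 77, 81]
t=6: [46, 54, 54, 44, 37, 44, 45, 38, 31, 37, 37, 30]
t=7: [74, 74, 73, 73, 67, 74, 75, 67, 59, 66, 66, 58]
t=8: [42, 39, 40, 44, 49, 41, 40, 49, 59, 50, 51, 60]

Answer: [42, 39, 40, 44, 49, 41, 40, 49, 59, 50, 51, 60]
Key observation: This trace re-runs the system from the modified initial state.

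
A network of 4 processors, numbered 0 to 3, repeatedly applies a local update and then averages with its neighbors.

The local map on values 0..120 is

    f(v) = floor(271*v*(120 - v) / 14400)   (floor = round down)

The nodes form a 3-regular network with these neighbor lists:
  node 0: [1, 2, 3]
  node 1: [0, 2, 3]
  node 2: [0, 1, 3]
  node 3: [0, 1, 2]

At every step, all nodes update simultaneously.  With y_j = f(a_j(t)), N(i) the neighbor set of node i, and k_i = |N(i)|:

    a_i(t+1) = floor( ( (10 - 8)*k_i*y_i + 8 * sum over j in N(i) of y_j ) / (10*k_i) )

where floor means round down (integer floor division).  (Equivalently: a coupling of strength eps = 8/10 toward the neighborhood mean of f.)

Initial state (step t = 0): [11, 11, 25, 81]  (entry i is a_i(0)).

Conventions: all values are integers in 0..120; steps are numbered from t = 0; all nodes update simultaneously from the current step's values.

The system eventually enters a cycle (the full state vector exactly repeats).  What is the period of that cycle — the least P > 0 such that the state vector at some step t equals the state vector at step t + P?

Answer: 2
Key observation: The state at step 3, [67, 67, 67, 67], reappears at step 5 — and no state repeats earlier — so the cycle the system enters has period 2.

Derivation:
t=0: [11, 11, 25, 81]
t=1: [37, 37, 36, 35]
t=2: [56, 56, 56, 56]
t=3: [67, 67, 67, 67]
t=4: [66, 66, 66, 66]
t=5: [67, 67, 67, 67]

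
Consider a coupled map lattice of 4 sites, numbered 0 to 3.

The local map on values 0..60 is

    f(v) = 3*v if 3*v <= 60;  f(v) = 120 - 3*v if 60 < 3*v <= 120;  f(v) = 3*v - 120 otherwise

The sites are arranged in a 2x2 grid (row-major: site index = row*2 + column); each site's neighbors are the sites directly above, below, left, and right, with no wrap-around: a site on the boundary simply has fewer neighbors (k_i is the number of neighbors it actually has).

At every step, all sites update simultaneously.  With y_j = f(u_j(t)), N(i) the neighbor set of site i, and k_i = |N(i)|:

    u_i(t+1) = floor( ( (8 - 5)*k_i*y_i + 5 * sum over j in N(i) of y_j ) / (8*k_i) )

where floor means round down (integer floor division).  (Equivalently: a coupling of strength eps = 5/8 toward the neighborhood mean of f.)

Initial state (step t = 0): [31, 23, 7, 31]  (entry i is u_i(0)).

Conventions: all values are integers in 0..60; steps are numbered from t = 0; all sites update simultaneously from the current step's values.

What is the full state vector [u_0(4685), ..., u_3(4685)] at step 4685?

Simulating step by step:
t=0: [31, 23, 7, 31]
t=1: [32, 36, 24, 32]
t=2: [27, 19, 33, 27]
t=3: [39, 45, 32, 39]
t=4: [13, 7, 10, 13]
t=5: [30, 32, 35, 30]
t=6: [23, 27, 24, 23]
t=7: [46, 46, 49, 46]
t=8: [20, 18, 21, 20]
t=9: [57, 57, 58, 57]
t=10: [51, 51, 52, 51]
t=11: [33, 33, 34, 33]
t=12: [20, 21, 19, 20]
t=13: [58, 58, 58, 58]
t=14: [54, 54, 54, 54]
t=15: [42, 42, 42, 42]
t=16: [6, 6, 6, 6]
t=17: [18, 18, 18, 18]
t=18: [54, 54, 54, 54]

Answer: [18, 18, 18, 18]
Key observation: The state at step 14, [54, 54, 54, 54], reappears at step 18: the system is in a cycle of period 4 from step 14 on.  Therefore the state at step 4685 equals the state at step 14 + ((4685 - 14) mod 4) = 17, which is [18, 18, 18, 18].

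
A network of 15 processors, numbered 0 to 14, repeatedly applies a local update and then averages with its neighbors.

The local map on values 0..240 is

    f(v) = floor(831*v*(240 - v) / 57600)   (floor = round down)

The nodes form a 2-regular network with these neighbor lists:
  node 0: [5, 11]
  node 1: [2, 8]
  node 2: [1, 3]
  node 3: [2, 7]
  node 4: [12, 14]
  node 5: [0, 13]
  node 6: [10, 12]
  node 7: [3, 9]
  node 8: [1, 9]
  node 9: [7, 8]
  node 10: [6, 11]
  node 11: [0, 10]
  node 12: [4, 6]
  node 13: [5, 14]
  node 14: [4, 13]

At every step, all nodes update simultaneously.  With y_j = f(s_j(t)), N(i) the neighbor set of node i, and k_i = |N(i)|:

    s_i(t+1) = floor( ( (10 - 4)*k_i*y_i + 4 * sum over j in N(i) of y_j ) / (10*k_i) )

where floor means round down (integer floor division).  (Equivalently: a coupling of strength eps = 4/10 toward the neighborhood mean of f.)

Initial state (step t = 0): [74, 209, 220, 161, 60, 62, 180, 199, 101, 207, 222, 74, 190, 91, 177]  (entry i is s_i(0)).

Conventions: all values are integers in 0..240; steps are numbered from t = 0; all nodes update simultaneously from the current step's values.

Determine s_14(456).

Simulating step by step:
t=0: [74, 209, 220, 161, 60, 62, 180, 199, 101, 207, 222, 74, 190, 91, 177]
t=1: [173, 108, 93, 145, 152, 169, 131, 126, 159, 122, 100, 153, 144, 180, 166]
t=2: [173, 199, 198, 199, 190, 168, 203, 205, 193, 202, 200, 188, 199, 163, 175]
t=3: [163, 120, 118, 114, 138, 174, 111, 107, 123, 112, 118, 141, 119, 176, 162]
t=4: [181, 207, 207, 206, 199, 167, 206, 205, 206, 206, 205, 198, 206, 166, 182]
t=5: [151, 98, 98, 100, 120, 171, 101, 102, 100, 101, 105, 122, 104, 171, 150]
t=6: [191, 200, 200, 201, 203, 174, 202, 202, 201, 202, 204, 203, 204, 174, 191]
t=7: [135, 114, 114, 112, 112, 159, 108, 110, 112, 110, 106, 112, 106, 159, 135]
t=8: [200, 206, 206, 206, 205, 188, 204, 206, 206, 206, 204, 205, 204, 188, 200]
t=9: [117, 101, 101, 101, 105, 135, 105, 101, 101, 101, 104, 105, 104, 135, 117]
t=10: [205, 202, 202, 202, 204, 204, 204, 202, 202, 202, 204, 204, 204, 204, 205]
t=11: [103, 110, 110, 110, 104, 104, 105, 110, 110, 110, 105, 104, 105, 104, 103]
t=12: [203, 206, 206, 206, 203, 203, 204, 206, 206, 206, 204, 203, 204, 203, 203]
t=13: [108, 101, 101, 101, 107, 108, 105, 101, 101, 101, 105, 107, 105, 108, 108]
t=14: [205, 202, 202, 202, 204, 205, 204, 202, 202, 202, 204, 204, 204, 205, 205]
t=15: [103, 110, 110, 110, 104, 103, 105, 110, 110, 110, 105, 104, 105, 103, 103]
t=16: [203, 206, 206, 206, 203, 203, 204, 206, 206, 206, 204, 203, 204, 203, 203]

Answer: s_14(456) = 203
Key observation: The state at step 12, [203, 206, 206, 206, 203, 203, 204, 206, 206, 206, 204, 203, 204, 203, 203], reappears at step 16: the system is in a cycle of period 4 from step 12 on.  Therefore the state at step 456 equals the state at step 12 + ((456 - 12) mod 4) = 12, which is [203, 206, 206, 206, 203, 203, 204, 206, 206, 206, 204, 203, 204, 203, 203].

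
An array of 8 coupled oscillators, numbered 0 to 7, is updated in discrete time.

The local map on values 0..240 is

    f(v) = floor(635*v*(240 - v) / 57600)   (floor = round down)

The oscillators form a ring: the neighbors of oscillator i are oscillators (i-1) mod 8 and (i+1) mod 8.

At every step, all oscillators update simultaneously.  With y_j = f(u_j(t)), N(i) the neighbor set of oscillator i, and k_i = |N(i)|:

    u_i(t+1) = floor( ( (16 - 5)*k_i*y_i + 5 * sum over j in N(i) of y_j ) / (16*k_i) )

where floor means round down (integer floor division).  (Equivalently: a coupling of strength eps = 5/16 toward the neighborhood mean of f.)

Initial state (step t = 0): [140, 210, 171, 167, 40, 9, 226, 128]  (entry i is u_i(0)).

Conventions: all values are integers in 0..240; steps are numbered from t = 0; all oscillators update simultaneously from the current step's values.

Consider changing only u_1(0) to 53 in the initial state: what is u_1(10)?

Answer: u_1(10) = 150
Key observation: This trace re-runs the system from the modified initial state.

Derivation:
t=0: [140, 53, 171, 167, 40, 9, 226, 128]
t=1: [147, 119, 127, 126, 84, 34, 51, 138]
t=2: [152, 156, 158, 155, 135, 92, 109, 146]
t=3: [147, 144, 142, 146, 153, 152, 154, 151]
t=4: [150, 151, 152, 150, 146, 146, 146, 148]
t=5: [148, 147, 147, 148, 150, 151, 150, 149]
t=6: [149, 150, 150, 149, 148, 148, 148, 149]
t=7: [148, 148, 148, 149, 149, 150, 149, 149]
t=8: [149, 150, 149, 149, 148, 148, 148, 149]
t=9: [148, 148, 148, 149, 149, 150, 149, 149]
t=10: [149, 150, 149, 149, 148, 148, 148, 149]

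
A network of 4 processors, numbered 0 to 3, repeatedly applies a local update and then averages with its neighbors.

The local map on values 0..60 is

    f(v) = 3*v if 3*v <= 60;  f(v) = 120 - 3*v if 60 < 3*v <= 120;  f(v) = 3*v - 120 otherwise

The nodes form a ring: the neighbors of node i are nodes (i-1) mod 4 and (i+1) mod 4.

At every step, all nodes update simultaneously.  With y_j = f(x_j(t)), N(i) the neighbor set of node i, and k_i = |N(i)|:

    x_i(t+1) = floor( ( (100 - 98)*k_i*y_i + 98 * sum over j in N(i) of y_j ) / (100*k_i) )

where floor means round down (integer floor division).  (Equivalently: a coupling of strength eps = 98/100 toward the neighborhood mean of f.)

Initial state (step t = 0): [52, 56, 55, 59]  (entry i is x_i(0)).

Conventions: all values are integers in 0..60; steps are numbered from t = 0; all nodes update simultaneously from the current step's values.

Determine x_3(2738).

Answer: x_3(2738) = 5
Key observation: The state at step 3, [14, 0, 14, 0], reappears at step 7: the system is in a cycle of period 4 from step 3 on.  Therefore the state at step 2738 equals the state at step 3 + ((2738 - 3) mod 4) = 6, which is [0, 5, 0, 5].

Derivation:
t=0: [52, 56, 55, 59]
t=1: [52, 40, 52, 40]
t=2: [0, 35, 0, 35]
t=3: [14, 0, 14, 0]
t=4: [0, 41, 0, 41]
t=5: [2, 0, 2, 0]
t=6: [0, 5, 0, 5]
t=7: [14, 0, 14, 0]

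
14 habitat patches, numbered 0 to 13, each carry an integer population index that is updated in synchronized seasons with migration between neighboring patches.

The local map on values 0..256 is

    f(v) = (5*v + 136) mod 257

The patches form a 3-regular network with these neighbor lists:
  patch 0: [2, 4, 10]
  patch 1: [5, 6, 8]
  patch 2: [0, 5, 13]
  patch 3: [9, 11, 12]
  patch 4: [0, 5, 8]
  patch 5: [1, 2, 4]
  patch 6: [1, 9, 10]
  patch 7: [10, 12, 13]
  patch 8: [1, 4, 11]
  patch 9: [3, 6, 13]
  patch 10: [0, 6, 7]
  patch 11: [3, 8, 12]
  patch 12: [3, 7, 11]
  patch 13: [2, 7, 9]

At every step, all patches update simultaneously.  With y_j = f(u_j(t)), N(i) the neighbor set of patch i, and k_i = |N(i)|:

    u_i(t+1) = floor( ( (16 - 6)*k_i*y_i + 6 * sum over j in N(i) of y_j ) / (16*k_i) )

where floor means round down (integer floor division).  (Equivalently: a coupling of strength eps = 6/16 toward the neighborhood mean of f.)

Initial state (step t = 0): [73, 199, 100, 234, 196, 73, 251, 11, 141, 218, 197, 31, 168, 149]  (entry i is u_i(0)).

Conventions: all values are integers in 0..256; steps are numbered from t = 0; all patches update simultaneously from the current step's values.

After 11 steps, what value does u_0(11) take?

Answer: u_0(11) = 140

Derivation:
t=0: [73, 199, 100, 234, 196, 73, 251, 11, 141, 218, 197, 31, 168, 149]
t=1: [190, 116, 151, 67, 124, 191, 115, 170, 71, 153, 125, 58, 158, 132]
t=2: [112, 188, 93, 190, 195, 109, 195, 187, 222, 135, 213, 181, 171, 73]
t=3: [156, 88, 128, 70, 122, 131, 84, 106, 154, 73, 146, 70, 151, 173]
t=4: [132, 63, 52, 217, 182, 49, 76, 150, 149, 215, 101, 203, 151, 193]
t=5: [51, 150, 114, 173, 43, 121, 64, 111, 110, 147, 97, 129, 128, 100]
t=6: [132, 146, 180, 158, 125, 192, 164, 139, 134, 131, 130, 57, 55, 134]
t=7: [49, 95, 21, 139, 170, 86, 131, 63, 85, 59, 43, 145, 143, 32]
t=8: [146, 75, 177, 80, 162, 101, 58, 147, 79, 123, 101, 79, 93, 100]
t=9: [128, 197, 199, 56, 139, 164, 182, 104, 66, 187, 124, 26, 71, 149]
t=10: [53, 109, 101, 135, 87, 147, 58, 162, 150, 62, 171, 80, 185, 104]
t=11: [140, 152, 127, 55, 80, 106, 177, 158, 102, 162, 198, 37, 50, 150]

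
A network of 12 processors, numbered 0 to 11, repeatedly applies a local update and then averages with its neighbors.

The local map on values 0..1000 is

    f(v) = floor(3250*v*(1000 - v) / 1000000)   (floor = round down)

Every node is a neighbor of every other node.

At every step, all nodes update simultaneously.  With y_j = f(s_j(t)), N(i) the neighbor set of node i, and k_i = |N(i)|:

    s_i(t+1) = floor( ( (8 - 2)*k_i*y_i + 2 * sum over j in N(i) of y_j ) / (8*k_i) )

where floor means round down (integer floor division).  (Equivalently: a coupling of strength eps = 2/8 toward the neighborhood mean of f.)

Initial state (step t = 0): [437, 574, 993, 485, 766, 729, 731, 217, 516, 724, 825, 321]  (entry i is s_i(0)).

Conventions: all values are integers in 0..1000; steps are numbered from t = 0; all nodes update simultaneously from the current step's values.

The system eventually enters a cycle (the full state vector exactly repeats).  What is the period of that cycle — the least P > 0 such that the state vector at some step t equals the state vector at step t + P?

Answer: 2
Key observation: The state at step 24, [812, 812, 812, 812, 812, 812, 812, 812, 812, 812, 812, 812], reappears at step 26 — and no state repeats earlier — so the cycle the system enters has period 2.

Derivation:
t=0: [437, 574, 993, 485, 766, 729, 731, 217, 516, 724, 825, 321]
t=1: [751, 747, 185, 759, 593, 636, 634, 571, 759, 641, 511, 684]
t=2: [628, 633, 543, 619, 757, 734, 735, 766, 619, 730, 777, 697]
t=3: [738, 735, 772, 743, 620, 647, 646, 609, 743, 651, 595, 684]
t=4: [645, 649, 605, 639, 745, 728, 729, 751, 639, 725, 758, 699]
t=5: [727, 724, 750, 730, 634, 653, 653, 627, 730, 656, 619, 682]
t=6: [659, 662, 633, 655, 738, 725, 725, 743, 655, 723, 747, 702]
t=7: [716, 714, 734, 719, 642, 656, 656, 636, 719, 658, 632, 679]
t=8: [671, 673, 652, 668, 734, 724, 724, 738, 668, 723, 740, 706]
t=9: [705, 704, 720, 708, 645, 656, 656, 641, 708, 657, 639, 674]
t=10: [684, 685, 669, 681, 734, 726, 726, 736, 681, 725, 737, 712]
t=11: [693, 692, 705, 696, 643, 652, 652, 641, 696, 653, 640, 666]
t=12: [698, 698, 686, 695, 738, 731, 731, 738, 695, 730, 739, 720]
t=13: [677, 677, 688, 679, 636, 644, 644, 636, 679, 645, 634, 655]
t=14: [715, 715, 705, 713, 745, 740, 740, 745, 713, 740, 747, 732]
t=15: [656, 656, 665, 658, 623, 629, 629, 623, 658, 629, 621, 638]
t=16: [736, 736, 730, 735, 758, 755, 755, 758, 735, 755, 759, 749]
t=17: [626, 626, 632, 627, 600, 604, 604, 600, 627, 604, 599, 611]
t=18: [762, 762, 759, 762, 777, 775, 775, 777, 762, 775, 777, 771]
t=19: [585, 585, 589, 585, 566, 568, 568, 566, 585, 568, 566, 573]
t=20: [790, 790, 788, 790, 796, 796, 796, 796, 790, 796, 796, 794]
t=21: [537, 537, 539, 537, 528, 528, 528, 528, 537, 528, 528, 531]
t=22: [808, 808, 807, 808, 808, 808, 808, 808, 808, 808, 808, 808]
t=23: [504, 504, 505, 504, 504, 504, 504, 504, 504, 504, 504, 504]
t=24: [812, 812, 812, 812, 812, 812, 812, 812, 812, 812, 812, 812]
t=25: [496, 496, 496, 496, 496, 496, 496, 496, 496, 496, 496, 496]
t=26: [812, 812, 812, 812, 812, 812, 812, 812, 812, 812, 812, 812]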